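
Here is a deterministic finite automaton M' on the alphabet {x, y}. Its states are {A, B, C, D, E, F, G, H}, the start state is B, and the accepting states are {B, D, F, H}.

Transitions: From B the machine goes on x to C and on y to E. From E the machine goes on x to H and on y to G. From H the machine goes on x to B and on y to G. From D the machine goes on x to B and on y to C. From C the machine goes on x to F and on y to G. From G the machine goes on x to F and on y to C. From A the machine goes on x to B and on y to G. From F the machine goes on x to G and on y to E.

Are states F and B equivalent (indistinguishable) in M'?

States {A,D} cannot be reached from the start state, so discard them.
P0 = {B,F,H} | {C,E,G}.
Split {B,F,H} by δ(·,x) → {B,F} and {H}.
On input x, block {C,E,G} splits into {C,G} and {E}.
The partition is now stable with 4 blocks: {B,F} | {C,G} | {H} | {E}.
F and B lie in the same block of the stable partition, so they are equivalent — no string distinguishes them.

Yes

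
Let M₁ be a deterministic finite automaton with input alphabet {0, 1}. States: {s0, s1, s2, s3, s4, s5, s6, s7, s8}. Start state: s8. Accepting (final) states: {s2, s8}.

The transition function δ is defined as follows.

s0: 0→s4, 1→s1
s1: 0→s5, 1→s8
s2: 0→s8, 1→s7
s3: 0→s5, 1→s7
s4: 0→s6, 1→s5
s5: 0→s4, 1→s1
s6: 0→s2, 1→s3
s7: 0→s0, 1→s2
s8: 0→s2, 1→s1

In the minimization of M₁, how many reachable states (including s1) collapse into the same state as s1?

2

Every state is reachable, so we keep all 9.
P0 = {s2,s8} | {s0,s1,s3,s4,s5,s6,s7}.
Refine {s0,s1,s3,s4,s5,s6,s7} on symbol 0: members go to different blocks, giving {s0,s1,s3,s4,s5,s7} and {s6}.
On input 0, block {s0,s1,s3,s4,s5,s7} splits into {s0,s1,s3,s5,s7} and {s4}.
Split {s0,s1,s3,s5,s7} by δ(·,0) → {s1,s3,s7} and {s0,s5}.
Split {s1,s3,s7} by δ(·,1) → {s1,s7} and {s3}.
Stable partition: {s2,s8} | {s1,s7} | {s6} | {s4} | {s0,s5} | {s3} — 6 equivalence classes.
The equivalence class containing s1 is {s1,s7}, of size 2.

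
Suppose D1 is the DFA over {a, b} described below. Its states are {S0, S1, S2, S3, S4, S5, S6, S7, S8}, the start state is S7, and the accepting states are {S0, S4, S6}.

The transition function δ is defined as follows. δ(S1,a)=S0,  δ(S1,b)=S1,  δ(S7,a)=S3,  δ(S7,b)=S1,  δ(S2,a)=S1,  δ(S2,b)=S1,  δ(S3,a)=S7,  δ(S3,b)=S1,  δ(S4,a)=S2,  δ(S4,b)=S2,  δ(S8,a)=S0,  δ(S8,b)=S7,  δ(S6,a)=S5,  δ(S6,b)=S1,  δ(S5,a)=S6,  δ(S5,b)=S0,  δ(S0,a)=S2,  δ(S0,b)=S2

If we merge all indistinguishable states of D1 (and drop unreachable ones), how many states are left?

States {S4,S5,S6,S8} cannot be reached from the start state, so discard them.
P0 = {S0} | {S1,S2,S3,S7}.
Split {S1,S2,S3,S7} by δ(·,a) → {S2,S3,S7} and {S1}.
Refine {S2,S3,S7} on symbol a: members go to different blocks, giving {S3,S7} and {S2}.
The partition is now stable with 4 blocks: {S0} | {S3,S7} | {S1} | {S2}.

4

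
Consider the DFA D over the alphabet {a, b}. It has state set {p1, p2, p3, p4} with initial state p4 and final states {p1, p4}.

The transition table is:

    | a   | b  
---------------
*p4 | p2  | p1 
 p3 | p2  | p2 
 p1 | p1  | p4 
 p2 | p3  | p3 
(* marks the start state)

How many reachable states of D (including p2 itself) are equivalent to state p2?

2

Every state is reachable, so we keep all 4.
Initial partition by acceptance: {p1,p4} | {p2,p3}.
On input a, block {p1,p4} splits into {p1} and {p4}.
The partition is now stable with 3 blocks: {p1} | {p2,p3} | {p4}.
State p2 belongs to the block {p2,p3}, which has 2 states.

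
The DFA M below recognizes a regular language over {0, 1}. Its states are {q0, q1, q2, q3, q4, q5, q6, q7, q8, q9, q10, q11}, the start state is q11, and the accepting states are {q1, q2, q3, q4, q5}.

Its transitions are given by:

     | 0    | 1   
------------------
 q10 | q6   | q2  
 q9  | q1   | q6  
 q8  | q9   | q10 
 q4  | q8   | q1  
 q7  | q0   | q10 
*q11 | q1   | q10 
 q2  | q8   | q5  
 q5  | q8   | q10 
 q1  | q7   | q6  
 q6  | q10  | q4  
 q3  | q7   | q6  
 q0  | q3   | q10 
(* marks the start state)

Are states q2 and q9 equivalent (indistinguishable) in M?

All states are reachable from the start state.
Start with accepting vs non-accepting: {q1,q2,q3,q4,q5} | {q0,q6,q7,q8,q9,q10,q11}.
On input 1, block {q1,q2,q3,q4,q5} splits into {q1,q3,q5} and {q2,q4}.
On input 0, block {q0,q6,q7,q8,q9,q10,q11} splits into {q6,q7,q8,q10} and {q0,q9,q11}.
Refine {q6,q7,q8,q10} on symbol 0: members go to different blocks, giving {q6,q10} and {q7,q8}.
The partition is now stable with 5 blocks: {q1,q3,q5} | {q6,q10} | {q2,q4} | {q0,q9,q11} | {q7,q8}.
q2 and q9 end up in different blocks, so they are distinguishable. For instance, the string 'ε' is accepted from only q2.

No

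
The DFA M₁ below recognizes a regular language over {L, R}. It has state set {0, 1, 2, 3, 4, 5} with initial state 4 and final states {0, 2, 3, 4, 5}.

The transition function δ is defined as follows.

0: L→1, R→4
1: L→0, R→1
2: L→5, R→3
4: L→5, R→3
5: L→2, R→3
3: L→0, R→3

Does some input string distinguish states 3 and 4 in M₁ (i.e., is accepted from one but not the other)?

Yes

P0 = {0,2,3,4,5} | {1}.
On input L, block {0,2,3,4,5} splits into {2,3,4,5} and {0}.
Split {2,3,4,5} by δ(·,L) → {2,4,5} and {3}.
No further refinement is possible. Final partition (4 blocks): {2,4,5} | {1} | {0} | {3}.
3 and 4 end up in different blocks, so they are distinguishable. For instance, the string 'LL' is accepted from only 4.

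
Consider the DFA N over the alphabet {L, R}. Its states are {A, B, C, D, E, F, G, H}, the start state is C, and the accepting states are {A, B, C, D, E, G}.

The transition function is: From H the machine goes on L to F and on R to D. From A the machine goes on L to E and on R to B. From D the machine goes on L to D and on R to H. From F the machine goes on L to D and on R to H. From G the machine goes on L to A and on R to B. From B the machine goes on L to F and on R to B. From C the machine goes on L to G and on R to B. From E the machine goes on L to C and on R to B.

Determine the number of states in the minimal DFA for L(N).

All states are reachable from the start state.
Initial partition by acceptance: {A,B,C,D,E,G} | {F,H}.
Split {A,B,C,D,E,G} by δ(·,L) → {A,C,D,E,G} and {B}.
On input R, block {A,C,D,E,G} splits into {A,C,E,G} and {D}.
Split {F,H} by δ(·,L) → {F} and {H}.
No further refinement is possible. Final partition (5 blocks): {A,C,E,G} | {F} | {B} | {D} | {H}.

5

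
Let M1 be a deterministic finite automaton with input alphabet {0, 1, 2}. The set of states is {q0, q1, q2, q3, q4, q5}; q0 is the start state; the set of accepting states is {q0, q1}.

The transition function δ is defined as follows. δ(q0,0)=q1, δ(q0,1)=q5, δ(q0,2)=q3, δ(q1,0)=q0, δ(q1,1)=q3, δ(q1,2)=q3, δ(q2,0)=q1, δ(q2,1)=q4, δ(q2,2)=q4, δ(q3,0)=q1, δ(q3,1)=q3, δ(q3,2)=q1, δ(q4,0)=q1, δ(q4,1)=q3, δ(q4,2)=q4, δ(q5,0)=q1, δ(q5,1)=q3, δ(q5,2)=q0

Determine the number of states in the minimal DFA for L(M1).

Reachable states from the start: {q0,q1,q3,q5}. Unreachable: {q2,q4} — drop them.
P0 = {q0,q1} | {q3,q5}.
The partition is now stable with 2 blocks: {q0,q1} | {q3,q5}.

2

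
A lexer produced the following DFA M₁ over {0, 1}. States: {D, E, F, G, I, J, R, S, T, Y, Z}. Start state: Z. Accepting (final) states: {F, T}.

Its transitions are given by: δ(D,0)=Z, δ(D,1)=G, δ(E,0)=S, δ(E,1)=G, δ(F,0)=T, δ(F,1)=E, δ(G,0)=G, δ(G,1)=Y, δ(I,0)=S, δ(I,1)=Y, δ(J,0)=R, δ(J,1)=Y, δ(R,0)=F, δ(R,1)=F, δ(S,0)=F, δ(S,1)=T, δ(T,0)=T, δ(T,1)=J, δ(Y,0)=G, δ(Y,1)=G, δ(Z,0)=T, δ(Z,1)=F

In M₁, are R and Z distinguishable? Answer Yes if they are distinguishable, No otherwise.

States {D,I} cannot be reached from the start state, so discard them.
Initial partition by acceptance: {F,T} | {E,G,J,R,S,Y,Z}.
On input 0, block {E,G,J,R,S,Y,Z} splits into {E,G,J,Y} and {R,S,Z}.
Split {E,G,J,Y} by δ(·,0) → {E,J} and {G,Y}.
No further refinement is possible. Final partition (4 blocks): {F,T} | {E,J} | {R,S,Z} | {G,Y}.
R and Z lie in the same block of the stable partition, so they are equivalent — no string distinguishes them.

No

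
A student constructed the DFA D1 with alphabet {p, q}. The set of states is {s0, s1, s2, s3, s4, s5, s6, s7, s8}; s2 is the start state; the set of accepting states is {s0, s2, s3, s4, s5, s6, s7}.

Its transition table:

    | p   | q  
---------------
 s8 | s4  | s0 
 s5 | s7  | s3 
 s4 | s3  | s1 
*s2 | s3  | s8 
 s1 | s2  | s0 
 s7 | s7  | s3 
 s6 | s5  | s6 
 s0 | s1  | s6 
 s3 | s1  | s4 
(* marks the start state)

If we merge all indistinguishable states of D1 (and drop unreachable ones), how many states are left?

All states are reachable from the start state.
P0 = {s0,s2,s3,s4,s5,s6,s7} | {s1,s8}.
On input p, block {s0,s2,s3,s4,s5,s6,s7} splits into {s2,s4,s5,s6,s7} and {s0,s3}.
Refine {s2,s4,s5,s6,s7} on symbol p: members go to different blocks, giving {s5,s6,s7} and {s2,s4}.
Split {s5,s6,s7} by δ(·,q) → {s5,s7} and {s6}.
On input q, block {s0,s3} splits into {s0} and {s3}.
The partition is now stable with 6 blocks: {s5,s7} | {s1,s8} | {s0} | {s2,s4} | {s6} | {s3}.

6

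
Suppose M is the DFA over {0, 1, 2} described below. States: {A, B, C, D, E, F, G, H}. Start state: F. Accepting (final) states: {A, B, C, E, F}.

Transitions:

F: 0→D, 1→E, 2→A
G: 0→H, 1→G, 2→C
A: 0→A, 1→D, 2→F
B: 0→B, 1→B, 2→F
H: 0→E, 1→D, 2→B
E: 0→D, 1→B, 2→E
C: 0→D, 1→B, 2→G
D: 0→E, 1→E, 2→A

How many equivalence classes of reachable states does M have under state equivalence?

5

Reachable states from the start: {A,B,D,E,F}. Unreachable: {C,G,H} — drop them.
Start with accepting vs non-accepting: {A,B,E,F} | {D}.
Refine {A,B,E,F} on symbol 0: members go to different blocks, giving {A,B} and {E,F}.
Split {A,B} by δ(·,1) → {A} and {B}.
On input 1, block {E,F} splits into {E} and {F}.
Stable partition: {A} | {D} | {E} | {B} | {F} — 5 equivalence classes.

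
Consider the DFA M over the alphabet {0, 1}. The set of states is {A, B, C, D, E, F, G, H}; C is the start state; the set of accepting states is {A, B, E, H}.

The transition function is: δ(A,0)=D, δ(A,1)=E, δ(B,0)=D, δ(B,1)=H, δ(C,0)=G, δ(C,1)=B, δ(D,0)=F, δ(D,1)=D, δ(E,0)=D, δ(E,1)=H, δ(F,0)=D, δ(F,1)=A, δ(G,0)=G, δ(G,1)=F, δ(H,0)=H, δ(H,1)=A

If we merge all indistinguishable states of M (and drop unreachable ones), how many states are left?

P0 = {A,B,E,H} | {C,D,F,G}.
Refine {A,B,E,H} on symbol 0: members go to different blocks, giving {A,B,E} and {H}.
On input 1, block {A,B,E} splits into {B,E} and {A}.
Split {C,D,F,G} by δ(·,1) → {D,G} and {C} and {F}.
On input 0, block {D,G} splits into {D} and {G}.
The partition is now stable with 7 blocks: {B,E} | {D} | {H} | {A} | {C} | {F} | {G}.

7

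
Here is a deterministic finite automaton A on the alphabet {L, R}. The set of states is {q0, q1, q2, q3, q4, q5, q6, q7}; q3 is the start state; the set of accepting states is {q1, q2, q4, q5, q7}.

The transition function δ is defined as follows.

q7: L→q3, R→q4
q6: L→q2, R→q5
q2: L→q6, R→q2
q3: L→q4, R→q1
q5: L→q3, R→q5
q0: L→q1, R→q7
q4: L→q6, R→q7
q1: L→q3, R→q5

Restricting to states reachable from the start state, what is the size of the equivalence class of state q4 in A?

Reachable states from the start: {q1,q2,q3,q4,q5,q6,q7}. Unreachable: {q0} — drop them.
P0 = {q1,q2,q4,q5,q7} | {q3,q6}.
The partition is now stable with 2 blocks: {q1,q2,q4,q5,q7} | {q3,q6}.
State q4 belongs to the block {q1,q2,q4,q5,q7}, which has 5 states.

5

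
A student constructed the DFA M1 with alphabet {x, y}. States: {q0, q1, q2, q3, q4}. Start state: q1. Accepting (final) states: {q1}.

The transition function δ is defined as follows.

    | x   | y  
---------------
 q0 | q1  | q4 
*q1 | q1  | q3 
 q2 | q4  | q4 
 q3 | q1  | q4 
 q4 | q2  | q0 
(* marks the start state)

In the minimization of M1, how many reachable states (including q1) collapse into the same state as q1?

1

Start with accepting vs non-accepting: {q1} | {q0,q2,q3,q4}.
Split {q0,q2,q3,q4} by δ(·,x) → {q0,q3} and {q2,q4}.
Refine {q2,q4} on symbol y: members go to different blocks, giving {q2} and {q4}.
Stable partition: {q1} | {q0,q3} | {q2} | {q4} — 4 equivalence classes.
The equivalence class containing q1 is {q1}, of size 1.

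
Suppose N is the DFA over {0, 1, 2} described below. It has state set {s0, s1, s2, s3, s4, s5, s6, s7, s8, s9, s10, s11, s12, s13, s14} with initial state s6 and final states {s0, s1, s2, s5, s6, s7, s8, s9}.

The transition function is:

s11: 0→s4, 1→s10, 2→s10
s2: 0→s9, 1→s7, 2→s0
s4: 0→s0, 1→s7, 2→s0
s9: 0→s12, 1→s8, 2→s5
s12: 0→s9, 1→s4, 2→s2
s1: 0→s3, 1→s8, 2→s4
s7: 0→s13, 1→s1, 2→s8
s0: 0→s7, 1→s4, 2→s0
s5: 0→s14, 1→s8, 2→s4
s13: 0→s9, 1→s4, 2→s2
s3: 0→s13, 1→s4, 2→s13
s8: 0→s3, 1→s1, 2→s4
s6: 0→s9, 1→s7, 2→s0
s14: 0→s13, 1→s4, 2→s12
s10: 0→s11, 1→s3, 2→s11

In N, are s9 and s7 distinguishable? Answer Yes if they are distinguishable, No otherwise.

No

First remove the unreachable states {s10,s11}; 13 states remain.
Start with accepting vs non-accepting: {s0,s1,s2,s5,s6,s7,s8,s9} | {s3,s4,s12,s13,s14}.
On input 0, block {s0,s1,s2,s5,s6,s7,s8,s9} splits into {s1,s5,s7,s8,s9} and {s0,s2,s6}.
On input 2, block {s1,s5,s7,s8,s9} splits into {s1,s5,s8} and {s7,s9}.
On input 0, block {s3,s4,s12,s13,s14} splits into {s3,s14} and {s12,s13} and {s4}.
On input 1, block {s0,s2,s6} splits into {s2,s6} and {s0}.
No further refinement is possible. Final partition (7 blocks): {s1,s5,s8} | {s3,s14} | {s2,s6} | {s7,s9} | {s12,s13} | {s4} | {s0}.
s9 and s7 lie in the same block of the stable partition, so they are equivalent — no string distinguishes them.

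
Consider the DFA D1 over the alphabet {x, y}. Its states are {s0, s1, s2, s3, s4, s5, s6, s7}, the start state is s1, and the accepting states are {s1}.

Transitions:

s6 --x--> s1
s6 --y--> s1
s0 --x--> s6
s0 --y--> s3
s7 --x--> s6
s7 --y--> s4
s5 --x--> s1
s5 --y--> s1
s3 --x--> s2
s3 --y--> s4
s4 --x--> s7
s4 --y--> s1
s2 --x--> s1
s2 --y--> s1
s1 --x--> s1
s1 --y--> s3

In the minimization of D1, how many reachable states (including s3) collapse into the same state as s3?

2

First remove the unreachable states {s0,s5}; 6 states remain.
Initial partition by acceptance: {s1} | {s2,s3,s4,s6,s7}.
Split {s2,s3,s4,s6,s7} by δ(·,x) → {s3,s4,s7} and {s2,s6}.
Refine {s3,s4,s7} on symbol x: members go to different blocks, giving {s3,s7} and {s4}.
The partition is now stable with 4 blocks: {s1} | {s3,s7} | {s2,s6} | {s4}.
State s3 belongs to the block {s3,s7}, which has 2 states.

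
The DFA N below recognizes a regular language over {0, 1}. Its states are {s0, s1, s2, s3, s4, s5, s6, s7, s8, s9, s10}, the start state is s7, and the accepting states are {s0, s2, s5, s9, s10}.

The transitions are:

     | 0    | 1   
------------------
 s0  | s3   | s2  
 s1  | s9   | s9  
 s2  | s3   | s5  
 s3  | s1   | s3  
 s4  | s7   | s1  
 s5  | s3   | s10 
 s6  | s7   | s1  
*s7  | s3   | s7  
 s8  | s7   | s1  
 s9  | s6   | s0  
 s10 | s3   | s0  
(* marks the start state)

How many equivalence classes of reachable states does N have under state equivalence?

States {s4,s8} cannot be reached from the start state, so discard them.
Start with accepting vs non-accepting: {s0,s2,s5,s9,s10} | {s1,s3,s6,s7}.
On input 0, block {s1,s3,s6,s7} splits into {s3,s6,s7} and {s1}.
On input 0, block {s3,s6,s7} splits into {s6,s7} and {s3}.
On input 0, block {s0,s2,s5,s9,s10} splits into {s0,s2,s5,s10} and {s9}.
On input 0, block {s6,s7} splits into {s6} and {s7}.
No further refinement is possible. Final partition (6 blocks): {s0,s2,s5,s10} | {s6} | {s1} | {s3} | {s9} | {s7}.

6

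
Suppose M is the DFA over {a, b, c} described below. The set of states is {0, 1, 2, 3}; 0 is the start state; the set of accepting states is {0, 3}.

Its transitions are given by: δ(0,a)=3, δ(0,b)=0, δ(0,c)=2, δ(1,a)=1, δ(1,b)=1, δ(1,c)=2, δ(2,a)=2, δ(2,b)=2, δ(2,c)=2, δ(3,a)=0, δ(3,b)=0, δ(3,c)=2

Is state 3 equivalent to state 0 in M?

Yes

First remove the unreachable states {1}; 3 states remain.
P0 = {0,3} | {2}.
The partition is now stable with 2 blocks: {0,3} | {2}.
3 and 0 lie in the same block of the stable partition, so they are equivalent — no string distinguishes them.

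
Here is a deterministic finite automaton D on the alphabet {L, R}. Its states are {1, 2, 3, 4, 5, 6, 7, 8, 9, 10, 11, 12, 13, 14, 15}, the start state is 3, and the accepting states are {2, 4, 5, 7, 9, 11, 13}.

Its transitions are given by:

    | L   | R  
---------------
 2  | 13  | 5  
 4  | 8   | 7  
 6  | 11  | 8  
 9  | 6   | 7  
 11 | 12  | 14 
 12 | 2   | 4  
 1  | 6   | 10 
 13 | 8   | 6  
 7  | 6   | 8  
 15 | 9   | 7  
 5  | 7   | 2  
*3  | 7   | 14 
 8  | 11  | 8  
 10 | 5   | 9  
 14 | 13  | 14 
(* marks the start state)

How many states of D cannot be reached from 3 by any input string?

4

Starting at 3 and following transitions, the reachable set is {2, 3, 4, 5, 6, 7, 8, 11, 12, 13, 14}. That leaves 1, 9, 10, 15 unreachable — 4 in total.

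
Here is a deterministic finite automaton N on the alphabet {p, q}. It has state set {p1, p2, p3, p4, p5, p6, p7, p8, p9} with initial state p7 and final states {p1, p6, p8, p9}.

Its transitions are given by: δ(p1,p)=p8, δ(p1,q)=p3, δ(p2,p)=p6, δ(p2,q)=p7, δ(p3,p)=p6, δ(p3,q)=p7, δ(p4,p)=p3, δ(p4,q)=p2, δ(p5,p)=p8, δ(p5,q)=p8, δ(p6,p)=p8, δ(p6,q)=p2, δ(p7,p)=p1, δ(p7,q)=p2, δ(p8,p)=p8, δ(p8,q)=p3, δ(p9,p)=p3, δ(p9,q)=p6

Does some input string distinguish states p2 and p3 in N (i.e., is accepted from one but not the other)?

No

States {p4,p5,p9} cannot be reached from the start state, so discard them.
P0 = {p1,p6,p8} | {p2,p3,p7}.
The partition is now stable with 2 blocks: {p1,p6,p8} | {p2,p3,p7}.
p2 and p3 lie in the same block of the stable partition, so they are equivalent — no string distinguishes them.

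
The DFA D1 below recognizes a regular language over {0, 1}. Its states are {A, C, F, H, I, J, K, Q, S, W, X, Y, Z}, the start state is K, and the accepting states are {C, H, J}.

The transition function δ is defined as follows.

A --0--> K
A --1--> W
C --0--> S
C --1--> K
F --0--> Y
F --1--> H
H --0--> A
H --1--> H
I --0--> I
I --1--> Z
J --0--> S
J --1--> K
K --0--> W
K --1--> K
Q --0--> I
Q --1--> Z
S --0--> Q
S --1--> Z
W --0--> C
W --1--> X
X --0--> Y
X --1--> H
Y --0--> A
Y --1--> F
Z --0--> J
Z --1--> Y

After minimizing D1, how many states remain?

9

Start with accepting vs non-accepting: {C,H,J} | {A,F,I,K,Q,S,W,X,Y,Z}.
Split {C,H,J} by δ(·,1) → {C,J} and {H}.
Refine {A,F,I,K,Q,S,W,X,Y,Z} on symbol 0: members go to different blocks, giving {A,F,I,K,Q,S,X,Y} and {W,Z}.
Split {A,F,I,K,Q,S,X,Y} by δ(·,0) → {A,F,I,Q,S,X,Y} and {K}.
Refine {A,F,I,Q,S,X,Y} on symbol 0: members go to different blocks, giving {F,I,Q,S,X,Y} and {A}.
Refine {F,I,Q,S,X,Y} on symbol 0: members go to different blocks, giving {F,I,Q,S,X} and {Y}.
On input 0, block {F,I,Q,S,X} splits into {I,Q,S} and {F,X}.
Refine {W,Z} on symbol 1: members go to different blocks, giving {Z} and {W}.
No further refinement is possible. Final partition (9 blocks): {C,J} | {I,Q,S} | {H} | {Z} | {K} | {A} | {Y} | {F,X} | {W}.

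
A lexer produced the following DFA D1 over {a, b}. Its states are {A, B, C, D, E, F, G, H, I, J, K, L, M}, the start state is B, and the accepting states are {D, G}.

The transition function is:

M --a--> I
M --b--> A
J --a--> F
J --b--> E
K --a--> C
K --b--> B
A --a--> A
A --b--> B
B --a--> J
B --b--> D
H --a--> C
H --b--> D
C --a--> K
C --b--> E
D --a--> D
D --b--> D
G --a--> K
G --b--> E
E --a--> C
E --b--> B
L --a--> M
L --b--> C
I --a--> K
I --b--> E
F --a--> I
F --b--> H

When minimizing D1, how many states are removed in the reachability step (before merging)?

4

Starting at B and following transitions, the reachable set is {B, C, D, E, F, H, I, J, K}. That leaves A, G, L, M unreachable — 4 in total.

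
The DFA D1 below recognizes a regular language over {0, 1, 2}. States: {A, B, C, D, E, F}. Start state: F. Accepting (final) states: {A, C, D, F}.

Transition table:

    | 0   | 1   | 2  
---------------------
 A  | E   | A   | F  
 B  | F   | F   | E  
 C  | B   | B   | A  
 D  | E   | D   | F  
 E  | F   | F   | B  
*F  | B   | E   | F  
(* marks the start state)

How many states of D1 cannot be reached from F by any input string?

Starting at F and following transitions, the reachable set is {B, E, F}. That leaves A, C, D unreachable — 3 in total.

3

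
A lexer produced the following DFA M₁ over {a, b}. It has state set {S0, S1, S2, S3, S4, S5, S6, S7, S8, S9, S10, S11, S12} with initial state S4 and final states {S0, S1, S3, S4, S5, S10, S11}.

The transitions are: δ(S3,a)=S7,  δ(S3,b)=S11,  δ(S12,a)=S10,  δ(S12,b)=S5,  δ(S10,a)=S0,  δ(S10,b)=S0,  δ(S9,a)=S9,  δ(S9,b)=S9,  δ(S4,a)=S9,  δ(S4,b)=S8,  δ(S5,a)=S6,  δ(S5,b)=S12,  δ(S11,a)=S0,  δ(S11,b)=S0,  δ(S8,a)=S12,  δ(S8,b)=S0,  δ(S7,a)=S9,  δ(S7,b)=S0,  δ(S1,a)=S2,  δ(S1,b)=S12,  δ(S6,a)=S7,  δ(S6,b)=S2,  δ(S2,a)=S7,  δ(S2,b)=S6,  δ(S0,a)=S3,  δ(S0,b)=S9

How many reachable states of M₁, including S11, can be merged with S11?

States {S1} cannot be reached from the start state, so discard them.
Start with accepting vs non-accepting: {S0,S3,S4,S5,S10,S11} | {S2,S6,S7,S8,S9,S12}.
Refine {S0,S3,S4,S5,S10,S11} on symbol a: members go to different blocks, giving {S0,S10,S11} and {S3,S4,S5}.
On input a, block {S0,S10,S11} splits into {S10,S11} and {S0}.
Refine {S2,S6,S7,S8,S9,S12} on symbol a: members go to different blocks, giving {S2,S6,S7,S8,S9} and {S12}.
On input a, block {S2,S6,S7,S8,S9} splits into {S2,S6,S7,S9} and {S8}.
Split {S2,S6,S7,S9} by δ(·,b) → {S2,S6,S9} and {S7}.
Split {S2,S6,S9} by δ(·,a) → {S2,S6} and {S9}.
Split {S3,S4,S5} by δ(·,a) → {S3} and {S4} and {S5}.
No further refinement is possible. Final partition (10 blocks): {S10,S11} | {S2,S6} | {S3} | {S0} | {S12} | {S8} | {S7} | {S9} | {S4} | {S5}.
State S11 belongs to the block {S10,S11}, which has 2 states.

2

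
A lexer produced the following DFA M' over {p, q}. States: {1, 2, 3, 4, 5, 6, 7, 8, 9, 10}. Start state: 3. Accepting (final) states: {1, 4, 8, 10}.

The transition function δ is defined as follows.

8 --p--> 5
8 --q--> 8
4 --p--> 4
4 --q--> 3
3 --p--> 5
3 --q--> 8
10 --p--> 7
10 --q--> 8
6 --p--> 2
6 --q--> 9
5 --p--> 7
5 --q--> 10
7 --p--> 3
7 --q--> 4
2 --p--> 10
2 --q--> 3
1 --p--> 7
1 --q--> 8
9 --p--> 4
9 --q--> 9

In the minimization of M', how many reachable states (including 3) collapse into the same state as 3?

1

First remove the unreachable states {1,2,6,9}; 6 states remain.
Start with accepting vs non-accepting: {4,8,10} | {3,5,7}.
Refine {4,8,10} on symbol p: members go to different blocks, giving {8,10} and {4}.
Refine {3,5,7} on symbol q: members go to different blocks, giving {3,5} and {7}.
Refine {8,10} on symbol p: members go to different blocks, giving {8} and {10}.
On input p, block {3,5} splits into {3} and {5}.
Stable partition: {8} | {3} | {4} | {7} | {10} | {5} — 6 equivalence classes.
The equivalence class containing 3 is {3}, of size 1.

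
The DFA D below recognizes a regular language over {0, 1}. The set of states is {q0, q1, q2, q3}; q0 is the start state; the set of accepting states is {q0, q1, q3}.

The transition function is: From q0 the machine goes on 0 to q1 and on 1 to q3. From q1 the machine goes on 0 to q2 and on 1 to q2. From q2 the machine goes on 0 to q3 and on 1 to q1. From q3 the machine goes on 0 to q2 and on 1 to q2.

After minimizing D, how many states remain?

3

Every state is reachable, so we keep all 4.
Start with accepting vs non-accepting: {q0,q1,q3} | {q2}.
On input 0, block {q0,q1,q3} splits into {q1,q3} and {q0}.
Stable partition: {q1,q3} | {q2} | {q0} — 3 equivalence classes.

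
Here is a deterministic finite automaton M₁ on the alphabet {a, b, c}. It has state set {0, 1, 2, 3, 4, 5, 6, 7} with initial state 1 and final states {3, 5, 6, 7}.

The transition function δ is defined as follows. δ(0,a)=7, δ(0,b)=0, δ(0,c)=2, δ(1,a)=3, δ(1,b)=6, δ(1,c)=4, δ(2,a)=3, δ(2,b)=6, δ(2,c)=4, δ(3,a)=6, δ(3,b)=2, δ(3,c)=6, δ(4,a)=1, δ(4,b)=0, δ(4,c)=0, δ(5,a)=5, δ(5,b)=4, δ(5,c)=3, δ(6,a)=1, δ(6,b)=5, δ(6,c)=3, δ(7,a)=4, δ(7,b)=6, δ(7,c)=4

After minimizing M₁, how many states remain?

7

Start with accepting vs non-accepting: {3,5,6,7} | {0,1,2,4}.
On input a, block {3,5,6,7} splits into {3,5} and {6,7}.
Refine {3,5} on symbol a: members go to different blocks, giving {3} and {5}.
On input a, block {0,1,2,4} splits into {1,2} and {0} and {4}.
On input a, block {6,7} splits into {6} and {7}.
No further refinement is possible. Final partition (7 blocks): {3} | {1,2} | {6} | {5} | {0} | {4} | {7}.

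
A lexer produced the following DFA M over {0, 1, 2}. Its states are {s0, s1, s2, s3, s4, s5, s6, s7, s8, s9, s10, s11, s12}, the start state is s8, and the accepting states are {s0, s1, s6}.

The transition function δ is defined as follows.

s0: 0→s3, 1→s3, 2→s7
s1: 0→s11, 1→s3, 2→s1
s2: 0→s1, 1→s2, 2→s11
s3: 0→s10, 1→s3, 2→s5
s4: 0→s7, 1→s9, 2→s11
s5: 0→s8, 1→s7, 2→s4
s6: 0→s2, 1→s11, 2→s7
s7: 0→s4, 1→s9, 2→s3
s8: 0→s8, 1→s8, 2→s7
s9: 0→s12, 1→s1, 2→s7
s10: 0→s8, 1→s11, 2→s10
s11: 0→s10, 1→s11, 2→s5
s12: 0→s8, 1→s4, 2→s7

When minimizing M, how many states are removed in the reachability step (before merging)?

No path from s8 leads to s0, s2, s6; the other 10 states are all reachable.

3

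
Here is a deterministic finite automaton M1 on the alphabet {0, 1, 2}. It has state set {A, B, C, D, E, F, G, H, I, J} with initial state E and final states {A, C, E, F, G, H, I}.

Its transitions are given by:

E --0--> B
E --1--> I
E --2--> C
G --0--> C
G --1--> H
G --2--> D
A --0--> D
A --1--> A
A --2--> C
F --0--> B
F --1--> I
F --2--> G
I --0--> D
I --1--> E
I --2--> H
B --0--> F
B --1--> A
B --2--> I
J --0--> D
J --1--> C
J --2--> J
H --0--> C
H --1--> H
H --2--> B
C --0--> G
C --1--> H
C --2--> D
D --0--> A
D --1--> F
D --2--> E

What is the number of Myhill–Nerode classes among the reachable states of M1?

States {J} cannot be reached from the start state, so discard them.
Initial partition by acceptance: {A,C,E,F,G,H,I} | {B,D}.
On input 0, block {A,C,E,F,G,H,I} splits into {A,E,F,I} and {C,G,H}.
No further refinement is possible. Final partition (3 blocks): {A,E,F,I} | {B,D} | {C,G,H}.

3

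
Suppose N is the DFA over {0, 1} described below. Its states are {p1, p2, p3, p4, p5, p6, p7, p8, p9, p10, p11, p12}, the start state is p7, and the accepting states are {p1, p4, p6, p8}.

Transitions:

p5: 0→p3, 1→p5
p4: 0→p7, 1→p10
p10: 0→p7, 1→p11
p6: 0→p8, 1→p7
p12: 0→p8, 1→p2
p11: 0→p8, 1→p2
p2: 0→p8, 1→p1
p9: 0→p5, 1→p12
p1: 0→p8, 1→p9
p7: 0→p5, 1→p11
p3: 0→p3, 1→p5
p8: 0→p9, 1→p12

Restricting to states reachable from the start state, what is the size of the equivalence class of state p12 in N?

2

Reachable states from the start: {p1,p2,p3,p5,p7,p8,p9,p11,p12}. Unreachable: {p4,p6,p10} — drop them.
P0 = {p1,p8} | {p2,p3,p5,p7,p9,p11,p12}.
Refine {p1,p8} on symbol 0: members go to different blocks, giving {p1} and {p8}.
Refine {p2,p3,p5,p7,p9,p11,p12} on symbol 0: members go to different blocks, giving {p3,p5,p7,p9} and {p2,p11,p12}.
Split {p3,p5,p7,p9} by δ(·,1) → {p3,p5} and {p7,p9}.
Refine {p2,p11,p12} on symbol 1: members go to different blocks, giving {p11,p12} and {p2}.
No further refinement is possible. Final partition (6 blocks): {p1} | {p3,p5} | {p8} | {p11,p12} | {p7,p9} | {p2}.
State p12 belongs to the block {p11,p12}, which has 2 states.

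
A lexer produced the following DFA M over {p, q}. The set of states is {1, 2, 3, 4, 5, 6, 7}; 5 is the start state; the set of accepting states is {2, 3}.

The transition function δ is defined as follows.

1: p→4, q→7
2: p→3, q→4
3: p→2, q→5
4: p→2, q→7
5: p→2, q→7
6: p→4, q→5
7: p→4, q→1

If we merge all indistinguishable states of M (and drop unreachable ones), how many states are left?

First remove the unreachable states {6}; 6 states remain.
Initial partition by acceptance: {2,3} | {1,4,5,7}.
Split {1,4,5,7} by δ(·,p) → {1,7} and {4,5}.
The partition is now stable with 3 blocks: {2,3} | {1,7} | {4,5}.

3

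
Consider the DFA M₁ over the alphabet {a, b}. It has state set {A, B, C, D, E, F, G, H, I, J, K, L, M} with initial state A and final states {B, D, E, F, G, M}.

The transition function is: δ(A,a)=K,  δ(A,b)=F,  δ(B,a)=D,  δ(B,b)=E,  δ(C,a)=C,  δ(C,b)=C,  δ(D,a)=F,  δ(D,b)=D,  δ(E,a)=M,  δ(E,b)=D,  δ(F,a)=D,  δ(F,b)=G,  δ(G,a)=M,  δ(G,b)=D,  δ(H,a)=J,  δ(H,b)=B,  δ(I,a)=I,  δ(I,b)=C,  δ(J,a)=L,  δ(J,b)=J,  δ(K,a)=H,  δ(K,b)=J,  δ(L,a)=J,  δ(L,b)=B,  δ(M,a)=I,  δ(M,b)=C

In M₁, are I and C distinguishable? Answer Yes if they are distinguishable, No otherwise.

No

Every state is reachable, so we keep all 13.
Initial partition by acceptance: {B,D,E,F,G,M} | {A,C,H,I,J,K,L}.
On input a, block {B,D,E,F,G,M} splits into {B,D,E,F,G} and {M}.
Split {B,D,E,F,G} by δ(·,a) → {B,D,F} and {E,G}.
Split {B,D,F} by δ(·,b) → {B,F} and {D}.
On input b, block {A,C,H,I,J,K,L} splits into {C,I,J,K} and {A,H,L}.
On input a, block {C,I,J,K} splits into {C,I} and {J,K}.
Stable partition: {B,F} | {C,I} | {M} | {E,G} | {D} | {A,H,L} | {J,K} — 7 equivalence classes.
I and C lie in the same block of the stable partition, so they are equivalent — no string distinguishes them.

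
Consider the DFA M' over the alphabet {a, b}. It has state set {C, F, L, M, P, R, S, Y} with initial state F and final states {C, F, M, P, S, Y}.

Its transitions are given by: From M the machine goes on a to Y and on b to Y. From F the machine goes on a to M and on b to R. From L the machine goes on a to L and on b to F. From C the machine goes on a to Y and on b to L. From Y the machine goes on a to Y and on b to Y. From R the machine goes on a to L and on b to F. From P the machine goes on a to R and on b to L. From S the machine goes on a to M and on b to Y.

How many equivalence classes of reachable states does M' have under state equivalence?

States {C,P,S} cannot be reached from the start state, so discard them.
P0 = {F,M,Y} | {L,R}.
Split {F,M,Y} by δ(·,b) → {M,Y} and {F}.
No further refinement is possible. Final partition (3 blocks): {M,Y} | {L,R} | {F}.

3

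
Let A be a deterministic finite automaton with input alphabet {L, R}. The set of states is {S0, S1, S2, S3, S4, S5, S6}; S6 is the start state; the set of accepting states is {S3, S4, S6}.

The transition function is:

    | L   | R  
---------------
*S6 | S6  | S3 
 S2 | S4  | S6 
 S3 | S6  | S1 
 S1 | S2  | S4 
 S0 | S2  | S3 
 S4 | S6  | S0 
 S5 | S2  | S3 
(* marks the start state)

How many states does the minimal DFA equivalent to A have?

First remove the unreachable states {S5}; 6 states remain.
Start with accepting vs non-accepting: {S3,S4,S6} | {S0,S1,S2}.
Refine {S3,S4,S6} on symbol R: members go to different blocks, giving {S3,S4} and {S6}.
Refine {S0,S1,S2} on symbol L: members go to different blocks, giving {S0,S1} and {S2}.
No further refinement is possible. Final partition (4 blocks): {S3,S4} | {S0,S1} | {S6} | {S2}.

4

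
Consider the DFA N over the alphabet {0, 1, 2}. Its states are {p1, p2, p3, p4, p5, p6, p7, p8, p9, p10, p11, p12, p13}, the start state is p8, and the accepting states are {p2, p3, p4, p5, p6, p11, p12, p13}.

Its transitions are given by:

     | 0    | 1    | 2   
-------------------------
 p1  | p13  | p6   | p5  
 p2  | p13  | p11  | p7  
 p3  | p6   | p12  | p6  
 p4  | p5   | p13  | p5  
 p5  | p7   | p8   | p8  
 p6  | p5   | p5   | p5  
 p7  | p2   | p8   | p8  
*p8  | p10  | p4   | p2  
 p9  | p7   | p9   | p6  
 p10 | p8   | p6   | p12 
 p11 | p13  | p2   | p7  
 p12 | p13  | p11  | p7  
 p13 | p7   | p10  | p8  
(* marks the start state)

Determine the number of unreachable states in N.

3

No path from p8 leads to p1, p3, p9; the other 10 states are all reachable.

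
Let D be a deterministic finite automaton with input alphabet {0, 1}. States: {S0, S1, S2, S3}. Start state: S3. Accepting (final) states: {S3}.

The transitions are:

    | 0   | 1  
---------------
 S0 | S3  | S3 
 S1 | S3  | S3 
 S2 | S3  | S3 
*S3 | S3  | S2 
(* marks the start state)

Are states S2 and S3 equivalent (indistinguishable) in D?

No

First remove the unreachable states {S0,S1}; 2 states remain.
Start with accepting vs non-accepting: {S3} | {S2}.
No further refinement is possible. Final partition (2 blocks): {S3} | {S2}.
S2 and S3 end up in different blocks, so they are distinguishable. For instance, the string 'ε' is accepted from only S3.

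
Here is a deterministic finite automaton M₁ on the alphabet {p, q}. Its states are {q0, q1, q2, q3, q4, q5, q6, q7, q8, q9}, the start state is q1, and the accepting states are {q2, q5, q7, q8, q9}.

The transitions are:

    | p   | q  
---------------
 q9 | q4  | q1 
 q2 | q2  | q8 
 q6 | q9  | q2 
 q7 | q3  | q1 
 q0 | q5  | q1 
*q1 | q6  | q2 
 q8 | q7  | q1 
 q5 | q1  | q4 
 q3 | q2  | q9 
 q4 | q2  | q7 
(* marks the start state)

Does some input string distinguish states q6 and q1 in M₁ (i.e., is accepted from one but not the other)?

Yes

Reachable states from the start: {q1,q2,q3,q4,q6,q7,q8,q9}. Unreachable: {q0,q5} — drop them.
P0 = {q2,q7,q8,q9} | {q1,q3,q4,q6}.
On input p, block {q2,q7,q8,q9} splits into {q2,q8} and {q7,q9}.
Split {q2,q8} by δ(·,p) → {q2} and {q8}.
Split {q1,q3,q4,q6} by δ(·,p) → {q3,q4} and {q1} and {q6}.
No further refinement is possible. Final partition (6 blocks): {q2} | {q3,q4} | {q7,q9} | {q8} | {q1} | {q6}.
q6 and q1 end up in different blocks, so they are distinguishable. For instance, the string 'p' is accepted from only q6.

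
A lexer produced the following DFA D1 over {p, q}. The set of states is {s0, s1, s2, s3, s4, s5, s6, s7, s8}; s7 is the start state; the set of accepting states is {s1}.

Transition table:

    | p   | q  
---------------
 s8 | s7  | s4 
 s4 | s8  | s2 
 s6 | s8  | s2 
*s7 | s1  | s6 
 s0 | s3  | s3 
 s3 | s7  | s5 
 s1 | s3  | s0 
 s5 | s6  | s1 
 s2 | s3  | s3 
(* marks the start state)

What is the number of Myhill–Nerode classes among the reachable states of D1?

All states are reachable from the start state.
Initial partition by acceptance: {s1} | {s0,s2,s3,s4,s5,s6,s7,s8}.
Split {s0,s2,s3,s4,s5,s6,s7,s8} by δ(·,p) → {s0,s2,s3,s4,s5,s6,s8} and {s7}.
Refine {s0,s2,s3,s4,s5,s6,s8} on symbol p: members go to different blocks, giving {s0,s2,s4,s5,s6} and {s3,s8}.
Split {s0,s2,s4,s5,s6} by δ(·,p) → {s0,s2,s4,s6} and {s5}.
On input q, block {s0,s2,s4,s6} splits into {s0,s2} and {s4,s6}.
Split {s3,s8} by δ(·,q) → {s3} and {s8}.
The partition is now stable with 7 blocks: {s1} | {s0,s2} | {s7} | {s3} | {s5} | {s4,s6} | {s8}.

7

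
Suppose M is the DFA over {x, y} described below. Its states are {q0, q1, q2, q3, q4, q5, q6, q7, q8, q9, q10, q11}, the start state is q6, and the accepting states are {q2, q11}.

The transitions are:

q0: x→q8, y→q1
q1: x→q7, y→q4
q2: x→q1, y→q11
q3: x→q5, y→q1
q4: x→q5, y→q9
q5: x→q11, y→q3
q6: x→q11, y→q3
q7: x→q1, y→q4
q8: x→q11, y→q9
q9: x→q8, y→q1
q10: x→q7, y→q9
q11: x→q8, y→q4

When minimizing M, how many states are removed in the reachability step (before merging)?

3

BFS from q6 reaches {q1, q3, q4, q5, q6, q7, q8, q9, q11}; the 3 state(s) q0, q2, q10 are never visited.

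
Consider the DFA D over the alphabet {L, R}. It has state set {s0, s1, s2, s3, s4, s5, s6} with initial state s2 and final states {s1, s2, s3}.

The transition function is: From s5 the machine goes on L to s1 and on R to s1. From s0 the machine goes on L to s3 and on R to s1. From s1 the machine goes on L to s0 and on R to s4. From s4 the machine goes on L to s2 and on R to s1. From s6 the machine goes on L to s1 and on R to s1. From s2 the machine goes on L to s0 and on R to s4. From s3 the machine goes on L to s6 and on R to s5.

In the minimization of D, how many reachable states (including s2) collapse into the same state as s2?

Every state is reachable, so we keep all 7.
P0 = {s1,s2,s3} | {s0,s4,s5,s6}.
The partition is now stable with 2 blocks: {s1,s2,s3} | {s0,s4,s5,s6}.
The equivalence class containing s2 is {s1,s2,s3}, of size 3.

3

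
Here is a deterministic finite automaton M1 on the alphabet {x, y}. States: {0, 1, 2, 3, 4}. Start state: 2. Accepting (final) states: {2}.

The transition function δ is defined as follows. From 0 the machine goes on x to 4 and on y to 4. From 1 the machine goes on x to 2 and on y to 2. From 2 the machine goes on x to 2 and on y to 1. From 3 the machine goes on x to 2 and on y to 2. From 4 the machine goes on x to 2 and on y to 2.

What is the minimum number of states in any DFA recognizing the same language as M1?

First remove the unreachable states {0,3,4}; 2 states remain.
Start with accepting vs non-accepting: {2} | {1}.
No further refinement is possible. Final partition (2 blocks): {2} | {1}.

2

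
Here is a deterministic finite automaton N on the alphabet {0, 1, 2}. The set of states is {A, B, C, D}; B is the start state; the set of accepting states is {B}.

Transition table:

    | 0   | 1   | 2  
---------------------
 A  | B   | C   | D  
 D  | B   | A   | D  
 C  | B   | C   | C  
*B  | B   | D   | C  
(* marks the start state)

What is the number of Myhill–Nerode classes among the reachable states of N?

2

All states are reachable from the start state.
Initial partition by acceptance: {B} | {A,C,D}.
Stable partition: {B} | {A,C,D} — 2 equivalence classes.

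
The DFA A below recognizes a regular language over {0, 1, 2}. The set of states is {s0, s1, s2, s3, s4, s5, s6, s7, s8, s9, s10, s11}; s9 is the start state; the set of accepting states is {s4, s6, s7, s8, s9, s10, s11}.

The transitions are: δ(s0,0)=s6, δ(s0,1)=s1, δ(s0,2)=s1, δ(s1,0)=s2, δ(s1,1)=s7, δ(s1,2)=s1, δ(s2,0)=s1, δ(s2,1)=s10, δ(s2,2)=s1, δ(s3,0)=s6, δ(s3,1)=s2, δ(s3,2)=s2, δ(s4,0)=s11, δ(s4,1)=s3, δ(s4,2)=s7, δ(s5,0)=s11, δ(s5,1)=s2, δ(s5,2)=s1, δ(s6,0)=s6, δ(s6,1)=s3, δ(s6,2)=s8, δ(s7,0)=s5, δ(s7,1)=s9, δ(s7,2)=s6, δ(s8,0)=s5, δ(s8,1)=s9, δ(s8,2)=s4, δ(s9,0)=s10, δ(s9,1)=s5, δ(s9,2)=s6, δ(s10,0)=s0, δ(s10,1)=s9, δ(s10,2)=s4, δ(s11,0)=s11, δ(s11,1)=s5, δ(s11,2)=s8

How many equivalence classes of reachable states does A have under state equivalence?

All states are reachable from the start state.
P0 = {s4,s6,s7,s8,s9,s10,s11} | {s0,s1,s2,s3,s5}.
On input 0, block {s4,s6,s7,s8,s9,s10,s11} splits into {s4,s6,s9,s11} and {s7,s8,s10}.
Split {s4,s6,s9,s11} by δ(·,0) → {s4,s6,s11} and {s9}.
Split {s0,s1,s2,s3,s5} by δ(·,0) → {s0,s3,s5} and {s1,s2}.
The partition is now stable with 5 blocks: {s4,s6,s11} | {s0,s3,s5} | {s7,s8,s10} | {s9} | {s1,s2}.

5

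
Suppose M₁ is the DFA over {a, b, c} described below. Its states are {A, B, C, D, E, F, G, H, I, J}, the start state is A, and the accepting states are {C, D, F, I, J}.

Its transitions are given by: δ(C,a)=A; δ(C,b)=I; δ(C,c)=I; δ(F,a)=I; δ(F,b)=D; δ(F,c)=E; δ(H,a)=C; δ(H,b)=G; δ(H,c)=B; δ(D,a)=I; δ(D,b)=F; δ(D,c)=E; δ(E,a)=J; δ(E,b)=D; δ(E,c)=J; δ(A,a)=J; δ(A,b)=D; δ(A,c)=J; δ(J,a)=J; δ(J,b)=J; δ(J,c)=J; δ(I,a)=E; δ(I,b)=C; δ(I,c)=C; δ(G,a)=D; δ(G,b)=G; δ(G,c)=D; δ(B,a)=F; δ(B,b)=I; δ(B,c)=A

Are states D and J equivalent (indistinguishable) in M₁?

No

Reachable states from the start: {A,C,D,E,F,I,J}. Unreachable: {B,G,H} — drop them.
Start with accepting vs non-accepting: {C,D,F,I,J} | {A,E}.
Split {C,D,F,I,J} by δ(·,a) → {D,F,J} and {C,I}.
On input a, block {D,F,J} splits into {D,F} and {J}.
No further refinement is possible. Final partition (4 blocks): {D,F} | {A,E} | {C,I} | {J}.
D and J end up in different blocks, so they are distinguishable. For instance, the string 'c' is accepted from only J.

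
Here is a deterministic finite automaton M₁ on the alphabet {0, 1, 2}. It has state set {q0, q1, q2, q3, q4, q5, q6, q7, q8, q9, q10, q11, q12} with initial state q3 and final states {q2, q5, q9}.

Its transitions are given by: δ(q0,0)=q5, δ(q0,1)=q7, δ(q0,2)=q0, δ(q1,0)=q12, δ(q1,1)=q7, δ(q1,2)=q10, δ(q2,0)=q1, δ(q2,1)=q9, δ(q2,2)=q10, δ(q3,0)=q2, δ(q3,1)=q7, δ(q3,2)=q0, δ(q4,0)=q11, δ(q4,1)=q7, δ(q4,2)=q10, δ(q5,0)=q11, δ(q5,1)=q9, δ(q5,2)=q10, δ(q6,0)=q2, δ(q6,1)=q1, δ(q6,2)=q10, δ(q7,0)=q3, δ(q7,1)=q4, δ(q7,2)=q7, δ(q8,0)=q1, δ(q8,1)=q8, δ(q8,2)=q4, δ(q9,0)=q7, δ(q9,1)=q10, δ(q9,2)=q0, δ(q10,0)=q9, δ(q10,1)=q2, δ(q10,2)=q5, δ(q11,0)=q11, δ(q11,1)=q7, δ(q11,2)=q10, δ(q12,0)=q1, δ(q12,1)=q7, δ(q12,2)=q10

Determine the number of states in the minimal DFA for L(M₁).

6

Reachable states from the start: {q0,q1,q2,q3,q4,q5,q7,q9,q10,q11,q12}. Unreachable: {q6,q8} — drop them.
Start with accepting vs non-accepting: {q2,q5,q9} | {q0,q1,q3,q4,q7,q10,q11,q12}.
Split {q2,q5,q9} by δ(·,1) → {q2,q5} and {q9}.
Refine {q0,q1,q3,q4,q7,q10,q11,q12} on symbol 0: members go to different blocks, giving {q1,q4,q7,q11,q12} and {q0,q3} and {q10}.
Refine {q1,q4,q7,q11,q12} on symbol 0: members go to different blocks, giving {q1,q4,q11,q12} and {q7}.
No further refinement is possible. Final partition (6 blocks): {q2,q5} | {q1,q4,q11,q12} | {q9} | {q0,q3} | {q10} | {q7}.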